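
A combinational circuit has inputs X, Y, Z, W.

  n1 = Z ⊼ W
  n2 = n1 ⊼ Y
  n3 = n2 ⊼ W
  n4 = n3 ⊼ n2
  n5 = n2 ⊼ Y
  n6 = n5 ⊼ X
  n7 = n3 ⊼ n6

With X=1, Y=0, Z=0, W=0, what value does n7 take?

n1 = 0 ⊼ 0 = 1
n2 = 1 ⊼ 0 = 1
n3 = 1 ⊼ 0 = 1
n5 = 1 ⊼ 0 = 1
n6 = 1 ⊼ 1 = 0
n7 = 1 ⊼ 0 = 1

1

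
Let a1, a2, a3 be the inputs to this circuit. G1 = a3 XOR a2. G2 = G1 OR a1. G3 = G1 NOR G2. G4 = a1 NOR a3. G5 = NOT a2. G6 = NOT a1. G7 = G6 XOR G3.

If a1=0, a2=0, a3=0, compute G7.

0

G1 = 0 XOR 0 = 0
G2 = 0 OR 0 = 0
G3 = 0 NOR 0 = 1
G6 = NOT 0 = 1
G7 = 1 XOR 1 = 0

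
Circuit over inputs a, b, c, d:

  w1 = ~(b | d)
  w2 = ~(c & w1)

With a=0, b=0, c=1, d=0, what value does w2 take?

w1 = ~(0 | 0) = 1
w2 = ~(1 & 1) = 0

0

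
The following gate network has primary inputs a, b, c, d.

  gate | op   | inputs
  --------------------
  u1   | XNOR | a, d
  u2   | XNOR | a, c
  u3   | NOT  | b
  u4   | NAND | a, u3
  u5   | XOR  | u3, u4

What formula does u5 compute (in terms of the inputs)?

NOT b XOR (a NAND NOT b)

u3 = NOT b
u4 = a NAND u3 = a NAND NOT b
u5 = u3 XOR u4 = NOT b XOR (a NAND NOT b)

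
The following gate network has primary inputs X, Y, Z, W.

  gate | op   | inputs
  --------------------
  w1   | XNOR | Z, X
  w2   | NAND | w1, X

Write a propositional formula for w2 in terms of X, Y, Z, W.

(Z XNOR X) NAND X

w1 = Z XNOR X
w2 = w1 NAND X = (Z XNOR X) NAND X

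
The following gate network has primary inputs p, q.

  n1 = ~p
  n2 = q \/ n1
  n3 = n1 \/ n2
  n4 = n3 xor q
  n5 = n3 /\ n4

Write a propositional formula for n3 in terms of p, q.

n1 = ~p
n2 = q \/ n1 = q \/ ~p
n3 = n1 \/ n2 = ~p \/ (q \/ ~p)

~p \/ (q \/ ~p)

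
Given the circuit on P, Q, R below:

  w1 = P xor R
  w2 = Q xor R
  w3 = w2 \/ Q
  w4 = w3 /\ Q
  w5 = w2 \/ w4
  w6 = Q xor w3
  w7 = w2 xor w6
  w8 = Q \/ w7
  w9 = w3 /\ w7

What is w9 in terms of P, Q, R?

w2 = Q xor R
w3 = w2 \/ Q = (Q xor R) \/ Q
w6 = Q xor w3 = Q xor ((Q xor R) \/ Q)
w7 = w2 xor w6 = (Q xor R) xor (Q xor ((Q xor R) \/ Q))
w9 = w3 /\ w7 = ((Q xor R) \/ Q) /\ ((Q xor R) xor (Q xor ((Q xor R) \/ Q)))

((Q xor R) \/ Q) /\ ((Q xor R) xor (Q xor ((Q xor R) \/ Q)))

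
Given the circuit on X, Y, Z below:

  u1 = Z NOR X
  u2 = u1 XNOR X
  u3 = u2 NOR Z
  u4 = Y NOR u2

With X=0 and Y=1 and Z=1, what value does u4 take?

u1 = 1 NOR 0 = 0
u2 = 0 XNOR 0 = 1
u4 = 1 NOR 1 = 0

0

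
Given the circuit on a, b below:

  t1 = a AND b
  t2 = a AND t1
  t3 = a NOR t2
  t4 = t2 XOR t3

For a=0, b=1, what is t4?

t1 = 0 AND 1 = 0
t2 = 0 AND 0 = 0
t3 = 0 NOR 0 = 1
t4 = 0 XOR 1 = 1

1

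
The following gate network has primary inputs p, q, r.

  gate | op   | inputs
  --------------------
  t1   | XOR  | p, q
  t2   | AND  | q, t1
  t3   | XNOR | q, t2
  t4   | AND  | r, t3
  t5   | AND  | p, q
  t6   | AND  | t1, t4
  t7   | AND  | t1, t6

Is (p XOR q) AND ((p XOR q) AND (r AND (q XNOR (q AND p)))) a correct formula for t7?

No

t1 = p XOR q
t2 = q AND t1 = q AND (p XOR q)
t3 = q XNOR t2 = q XNOR (q AND (p XOR q))
t4 = r AND t3 = r AND (q XNOR (q AND (p XOR q)))
t6 = t1 AND t4 = (p XOR q) AND (r AND (q XNOR (q AND (p XOR q))))
t7 = t1 AND t6 = (p XOR q) AND ((p XOR q) AND (r AND (q XNOR (q AND (p XOR q)))))
At p=0, q=1, r=1: circuit gives 1, formula gives 0.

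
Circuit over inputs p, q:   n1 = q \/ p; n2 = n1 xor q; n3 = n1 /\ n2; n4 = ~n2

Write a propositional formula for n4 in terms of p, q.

n1 = q \/ p
n2 = n1 xor q = (q \/ p) xor q
n4 = ~n2 = ~((q \/ p) xor q)

~((q \/ p) xor q)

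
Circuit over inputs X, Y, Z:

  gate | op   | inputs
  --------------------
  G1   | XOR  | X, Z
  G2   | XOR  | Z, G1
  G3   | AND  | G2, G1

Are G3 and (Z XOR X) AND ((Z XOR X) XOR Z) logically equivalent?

G1 = X XOR Z
G2 = Z XOR G1 = Z XOR (X XOR Z)
G3 = G2 AND G1 = (Z XOR (X XOR Z)) AND (X XOR Z)
At X=0, Y=0, Z=0: circuit gives 0, formula gives 0.
At X=1, Y=0, Z=0: circuit gives 1, formula gives 1.
Agrees on all 8 inputs.

Yes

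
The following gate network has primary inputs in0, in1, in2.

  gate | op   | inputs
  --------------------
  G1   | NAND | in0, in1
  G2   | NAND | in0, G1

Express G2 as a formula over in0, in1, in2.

in0 NAND (in0 NAND in1)

G1 = in0 NAND in1
G2 = in0 NAND G1 = in0 NAND (in0 NAND in1)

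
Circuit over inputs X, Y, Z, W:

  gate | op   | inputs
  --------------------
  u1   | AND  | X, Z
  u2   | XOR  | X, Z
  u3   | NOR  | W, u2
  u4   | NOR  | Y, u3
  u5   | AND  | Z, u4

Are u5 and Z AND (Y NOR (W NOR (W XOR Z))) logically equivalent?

u2 = X XOR Z
u3 = W NOR u2 = W NOR (X XOR Z)
u4 = Y NOR u3 = Y NOR (W NOR (X XOR Z))
u5 = Z AND u4 = Z AND (Y NOR (W NOR (X XOR Z)))
At X=1, Y=0, Z=1, W=0: circuit gives 0, formula gives 1.

No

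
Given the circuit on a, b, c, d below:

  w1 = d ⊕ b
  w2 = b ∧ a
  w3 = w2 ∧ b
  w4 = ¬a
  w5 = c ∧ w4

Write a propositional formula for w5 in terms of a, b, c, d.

w4 = ¬a
w5 = c ∧ w4 = c ∧ ¬a

c ∧ ¬a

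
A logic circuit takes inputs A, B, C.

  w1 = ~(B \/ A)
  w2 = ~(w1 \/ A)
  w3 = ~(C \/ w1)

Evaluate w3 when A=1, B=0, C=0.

1

w1 = ~(0 \/ 1) = 0
w3 = ~(0 \/ 0) = 1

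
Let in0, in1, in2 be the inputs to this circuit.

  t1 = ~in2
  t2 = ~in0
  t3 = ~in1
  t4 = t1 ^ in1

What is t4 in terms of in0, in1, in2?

~in2 ^ in1

t1 = ~in2
t4 = t1 ^ in1 = ~in2 ^ in1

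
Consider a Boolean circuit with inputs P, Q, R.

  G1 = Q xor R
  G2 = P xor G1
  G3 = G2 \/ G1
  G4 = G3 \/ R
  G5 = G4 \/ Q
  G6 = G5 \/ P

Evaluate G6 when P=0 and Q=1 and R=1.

G1 = 1 xor 1 = 0
G2 = 0 xor 0 = 0
G3 = 0 \/ 0 = 0
G4 = 0 \/ 1 = 1
G5 = 1 \/ 1 = 1
G6 = 1 \/ 0 = 1

1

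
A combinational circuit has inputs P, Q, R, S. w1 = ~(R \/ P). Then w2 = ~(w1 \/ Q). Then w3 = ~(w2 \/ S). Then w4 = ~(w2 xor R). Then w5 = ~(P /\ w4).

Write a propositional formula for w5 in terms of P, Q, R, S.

~(P /\ (~((~((~(R \/ P)) \/ Q)) xor R)))

w1 = ~(R \/ P)
w2 = ~(w1 \/ Q) = ~((~(R \/ P)) \/ Q)
w4 = ~(w2 xor R) = ~((~((~(R \/ P)) \/ Q)) xor R)
w5 = ~(P /\ w4) = ~(P /\ (~((~((~(R \/ P)) \/ Q)) xor R)))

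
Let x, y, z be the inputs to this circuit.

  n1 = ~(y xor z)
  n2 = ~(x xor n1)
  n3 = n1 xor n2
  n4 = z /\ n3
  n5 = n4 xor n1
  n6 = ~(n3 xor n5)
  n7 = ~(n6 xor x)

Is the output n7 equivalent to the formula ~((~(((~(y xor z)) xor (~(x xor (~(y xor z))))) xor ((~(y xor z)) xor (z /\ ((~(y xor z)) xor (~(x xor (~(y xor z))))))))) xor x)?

Yes

n1 = ~(y xor z)
n2 = ~(x xor n1) = ~(x xor (~(y xor z)))
n3 = n1 xor n2 = (~(y xor z)) xor (~(x xor (~(y xor z))))
n4 = z /\ n3 = z /\ ((~(y xor z)) xor (~(x xor (~(y xor z)))))
n5 = n4 xor n1 = (z /\ ((~(y xor z)) xor (~(x xor (~(y xor z)))))) xor (~(y xor z))
n6 = ~(n3 xor n5) = ~(((~(y xor z)) xor (~(x xor (~(y xor z))))) xor ((z /\ ((~(y xor z)) xor (~(x xor (~(y xor z)))))) xor (~(y xor z))))
n7 = ~(n6 xor x) = ~((~(((~(y xor z)) xor (~(x xor (~(y xor z))))) xor ((z /\ ((~(y xor z)) xor (~(x xor (~(y xor z)))))) xor (~(y xor z))))) xor x)
At x=0, y=0, z=0: circuit gives 0, formula gives 0.
At x=0, y=1, z=0: circuit gives 1, formula gives 1.
Agrees on all 8 inputs.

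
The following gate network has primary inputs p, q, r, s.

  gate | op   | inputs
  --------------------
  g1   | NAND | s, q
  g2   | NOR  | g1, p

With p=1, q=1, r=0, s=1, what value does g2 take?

0

g1 = 1 NAND 1 = 0
g2 = 0 NOR 1 = 0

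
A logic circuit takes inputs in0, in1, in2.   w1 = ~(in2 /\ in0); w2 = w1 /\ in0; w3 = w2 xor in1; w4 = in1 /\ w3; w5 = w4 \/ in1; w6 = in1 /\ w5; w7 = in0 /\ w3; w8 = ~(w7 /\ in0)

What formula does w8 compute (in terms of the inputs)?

~((in0 /\ (((~(in2 /\ in0)) /\ in0) xor in1)) /\ in0)

w1 = ~(in2 /\ in0)
w2 = w1 /\ in0 = (~(in2 /\ in0)) /\ in0
w3 = w2 xor in1 = ((~(in2 /\ in0)) /\ in0) xor in1
w7 = in0 /\ w3 = in0 /\ (((~(in2 /\ in0)) /\ in0) xor in1)
w8 = ~(w7 /\ in0) = ~((in0 /\ (((~(in2 /\ in0)) /\ in0) xor in1)) /\ in0)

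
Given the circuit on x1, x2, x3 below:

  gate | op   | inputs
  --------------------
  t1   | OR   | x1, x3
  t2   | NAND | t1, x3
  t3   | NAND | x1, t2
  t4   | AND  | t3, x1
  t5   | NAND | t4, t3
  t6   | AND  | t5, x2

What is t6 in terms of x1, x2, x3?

(((x1 NAND ((x1 OR x3) NAND x3)) AND x1) NAND (x1 NAND ((x1 OR x3) NAND x3))) AND x2

t1 = x1 OR x3
t2 = t1 NAND x3 = (x1 OR x3) NAND x3
t3 = x1 NAND t2 = x1 NAND ((x1 OR x3) NAND x3)
t4 = t3 AND x1 = (x1 NAND ((x1 OR x3) NAND x3)) AND x1
t5 = t4 NAND t3 = ((x1 NAND ((x1 OR x3) NAND x3)) AND x1) NAND (x1 NAND ((x1 OR x3) NAND x3))
t6 = t5 AND x2 = (((x1 NAND ((x1 OR x3) NAND x3)) AND x1) NAND (x1 NAND ((x1 OR x3) NAND x3))) AND x2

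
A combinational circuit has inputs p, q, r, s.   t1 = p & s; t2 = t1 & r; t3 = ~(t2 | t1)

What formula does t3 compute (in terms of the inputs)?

t1 = p & s
t2 = t1 & r = (p & s) & r
t3 = ~(t2 | t1) = ~(((p & s) & r) | (p & s))

~(((p & s) & r) | (p & s))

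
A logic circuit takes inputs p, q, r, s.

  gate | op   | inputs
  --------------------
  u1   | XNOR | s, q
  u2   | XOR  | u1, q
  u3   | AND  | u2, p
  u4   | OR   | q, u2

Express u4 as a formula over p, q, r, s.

q OR ((s XNOR q) XOR q)

u1 = s XNOR q
u2 = u1 XOR q = (s XNOR q) XOR q
u4 = q OR u2 = q OR ((s XNOR q) XOR q)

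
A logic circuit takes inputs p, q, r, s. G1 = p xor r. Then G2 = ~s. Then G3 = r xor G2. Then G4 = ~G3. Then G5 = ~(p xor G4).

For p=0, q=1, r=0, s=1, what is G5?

0

G2 = ~1 = 0
G3 = 0 xor 0 = 0
G4 = ~0 = 1
G5 = ~(0 xor 1) = 0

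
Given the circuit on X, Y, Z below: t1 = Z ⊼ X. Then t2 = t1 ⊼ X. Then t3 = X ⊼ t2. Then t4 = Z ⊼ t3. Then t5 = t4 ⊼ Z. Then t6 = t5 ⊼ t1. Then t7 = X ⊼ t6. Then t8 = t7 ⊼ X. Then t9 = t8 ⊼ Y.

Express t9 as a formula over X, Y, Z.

((X ⊼ (((Z ⊼ (X ⊼ ((Z ⊼ X) ⊼ X))) ⊼ Z) ⊼ (Z ⊼ X))) ⊼ X) ⊼ Y

t1 = Z ⊼ X
t2 = t1 ⊼ X = (Z ⊼ X) ⊼ X
t3 = X ⊼ t2 = X ⊼ ((Z ⊼ X) ⊼ X)
t4 = Z ⊼ t3 = Z ⊼ (X ⊼ ((Z ⊼ X) ⊼ X))
t5 = t4 ⊼ Z = (Z ⊼ (X ⊼ ((Z ⊼ X) ⊼ X))) ⊼ Z
t6 = t5 ⊼ t1 = ((Z ⊼ (X ⊼ ((Z ⊼ X) ⊼ X))) ⊼ Z) ⊼ (Z ⊼ X)
t7 = X ⊼ t6 = X ⊼ (((Z ⊼ (X ⊼ ((Z ⊼ X) ⊼ X))) ⊼ Z) ⊼ (Z ⊼ X))
t8 = t7 ⊼ X = (X ⊼ (((Z ⊼ (X ⊼ ((Z ⊼ X) ⊼ X))) ⊼ Z) ⊼ (Z ⊼ X))) ⊼ X
t9 = t8 ⊼ Y = ((X ⊼ (((Z ⊼ (X ⊼ ((Z ⊼ X) ⊼ X))) ⊼ Z) ⊼ (Z ⊼ X))) ⊼ X) ⊼ Y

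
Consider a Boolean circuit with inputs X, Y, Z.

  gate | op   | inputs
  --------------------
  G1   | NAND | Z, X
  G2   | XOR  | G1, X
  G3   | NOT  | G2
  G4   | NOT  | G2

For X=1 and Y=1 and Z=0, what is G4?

G1 = 0 NAND 1 = 1
G2 = 1 XOR 1 = 0
G4 = NOT 0 = 1

1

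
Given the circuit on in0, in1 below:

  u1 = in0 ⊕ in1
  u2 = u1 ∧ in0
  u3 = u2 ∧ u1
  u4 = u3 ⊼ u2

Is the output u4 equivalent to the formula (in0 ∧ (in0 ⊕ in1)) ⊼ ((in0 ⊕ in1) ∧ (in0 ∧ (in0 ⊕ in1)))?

Yes

u1 = in0 ⊕ in1
u2 = u1 ∧ in0 = (in0 ⊕ in1) ∧ in0
u3 = u2 ∧ u1 = ((in0 ⊕ in1) ∧ in0) ∧ (in0 ⊕ in1)
u4 = u3 ⊼ u2 = (((in0 ⊕ in1) ∧ in0) ∧ (in0 ⊕ in1)) ⊼ ((in0 ⊕ in1) ∧ in0)
At in0=1, in1=0: circuit gives 0, formula gives 0.
At in0=0, in1=0: circuit gives 1, formula gives 1.
Agrees on all 4 inputs.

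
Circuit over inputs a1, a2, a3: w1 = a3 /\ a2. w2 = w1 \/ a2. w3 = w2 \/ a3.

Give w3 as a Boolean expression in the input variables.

w1 = a3 /\ a2
w2 = w1 \/ a2 = (a3 /\ a2) \/ a2
w3 = w2 \/ a3 = ((a3 /\ a2) \/ a2) \/ a3

((a3 /\ a2) \/ a2) \/ a3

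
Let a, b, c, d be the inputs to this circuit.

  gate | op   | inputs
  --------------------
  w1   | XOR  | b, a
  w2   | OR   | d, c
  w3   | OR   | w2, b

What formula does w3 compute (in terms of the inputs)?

w2 = d OR c
w3 = w2 OR b = (d OR c) OR b

(d OR c) OR b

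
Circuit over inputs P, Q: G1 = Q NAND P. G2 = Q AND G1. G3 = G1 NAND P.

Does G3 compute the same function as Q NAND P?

No

G1 = Q NAND P
G3 = G1 NAND P = (Q NAND P) NAND P
At P=1, Q=0: circuit gives 0, formula gives 1.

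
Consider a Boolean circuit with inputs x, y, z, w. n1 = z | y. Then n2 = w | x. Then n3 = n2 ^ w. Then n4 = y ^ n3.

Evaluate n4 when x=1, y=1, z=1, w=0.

0

n2 = 0 | 1 = 1
n3 = 1 ^ 0 = 1
n4 = 1 ^ 1 = 0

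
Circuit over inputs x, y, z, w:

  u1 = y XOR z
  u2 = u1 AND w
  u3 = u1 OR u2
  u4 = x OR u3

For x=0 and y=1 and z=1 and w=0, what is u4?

0

u1 = 1 XOR 1 = 0
u2 = 0 AND 0 = 0
u3 = 0 OR 0 = 0
u4 = 0 OR 0 = 0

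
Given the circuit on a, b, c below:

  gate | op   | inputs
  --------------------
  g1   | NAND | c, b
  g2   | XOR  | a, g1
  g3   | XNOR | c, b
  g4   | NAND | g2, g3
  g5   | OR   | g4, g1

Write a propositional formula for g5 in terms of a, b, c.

((a XOR (c NAND b)) NAND (c XNOR b)) OR (c NAND b)

g1 = c NAND b
g2 = a XOR g1 = a XOR (c NAND b)
g3 = c XNOR b
g4 = g2 NAND g3 = (a XOR (c NAND b)) NAND (c XNOR b)
g5 = g4 OR g1 = ((a XOR (c NAND b)) NAND (c XNOR b)) OR (c NAND b)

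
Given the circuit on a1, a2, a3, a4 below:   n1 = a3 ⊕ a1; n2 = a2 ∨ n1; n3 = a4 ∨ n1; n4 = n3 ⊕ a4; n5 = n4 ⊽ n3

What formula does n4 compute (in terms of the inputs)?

n1 = a3 ⊕ a1
n3 = a4 ∨ n1 = a4 ∨ (a3 ⊕ a1)
n4 = n3 ⊕ a4 = (a4 ∨ (a3 ⊕ a1)) ⊕ a4

(a4 ∨ (a3 ⊕ a1)) ⊕ a4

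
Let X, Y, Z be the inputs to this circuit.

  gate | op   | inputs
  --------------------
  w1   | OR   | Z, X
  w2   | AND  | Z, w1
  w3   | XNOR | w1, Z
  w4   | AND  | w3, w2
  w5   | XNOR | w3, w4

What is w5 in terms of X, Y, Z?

((Z OR X) XNOR Z) XNOR (((Z OR X) XNOR Z) AND (Z AND (Z OR X)))

w1 = Z OR X
w2 = Z AND w1 = Z AND (Z OR X)
w3 = w1 XNOR Z = (Z OR X) XNOR Z
w4 = w3 AND w2 = ((Z OR X) XNOR Z) AND (Z AND (Z OR X))
w5 = w3 XNOR w4 = ((Z OR X) XNOR Z) XNOR (((Z OR X) XNOR Z) AND (Z AND (Z OR X)))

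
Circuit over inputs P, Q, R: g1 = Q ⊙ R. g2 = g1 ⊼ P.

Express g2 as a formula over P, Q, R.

g1 = Q ⊙ R
g2 = g1 ⊼ P = (Q ⊙ R) ⊼ P

(Q ⊙ R) ⊼ P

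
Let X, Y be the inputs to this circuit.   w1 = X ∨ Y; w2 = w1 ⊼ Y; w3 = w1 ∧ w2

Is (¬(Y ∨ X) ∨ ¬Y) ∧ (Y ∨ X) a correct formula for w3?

Yes

w1 = X ∨ Y
w2 = w1 ⊼ Y = (X ∨ Y) ⊼ Y
w3 = w1 ∧ w2 = (X ∨ Y) ∧ ((X ∨ Y) ⊼ Y)
At X=0, Y=0: circuit gives 0, formula gives 0.
At X=1, Y=0: circuit gives 1, formula gives 1.
Agrees on all 4 inputs.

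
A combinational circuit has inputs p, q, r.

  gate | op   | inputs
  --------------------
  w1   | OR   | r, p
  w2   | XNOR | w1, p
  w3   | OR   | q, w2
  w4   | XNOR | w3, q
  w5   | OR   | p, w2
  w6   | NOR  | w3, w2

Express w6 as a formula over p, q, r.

w1 = r OR p
w2 = w1 XNOR p = (r OR p) XNOR p
w3 = q OR w2 = q OR ((r OR p) XNOR p)
w6 = w3 NOR w2 = (q OR ((r OR p) XNOR p)) NOR ((r OR p) XNOR p)

(q OR ((r OR p) XNOR p)) NOR ((r OR p) XNOR p)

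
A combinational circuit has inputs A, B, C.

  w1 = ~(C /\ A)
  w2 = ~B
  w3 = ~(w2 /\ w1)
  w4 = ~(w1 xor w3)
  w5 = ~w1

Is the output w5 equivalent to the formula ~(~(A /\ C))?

w1 = ~(C /\ A)
w5 = ~w1 = ~(~(C /\ A))
At A=0, B=0, C=0: circuit gives 0, formula gives 0.
At A=1, B=0, C=1: circuit gives 1, formula gives 1.
Agrees on all 8 inputs.

Yes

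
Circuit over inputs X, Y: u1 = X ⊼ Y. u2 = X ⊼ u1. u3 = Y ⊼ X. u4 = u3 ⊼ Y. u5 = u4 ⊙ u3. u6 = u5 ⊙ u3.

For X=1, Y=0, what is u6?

1

u3 = 0 ⊼ 1 = 1
u4 = 1 ⊼ 0 = 1
u5 = 1 ⊙ 1 = 1
u6 = 1 ⊙ 1 = 1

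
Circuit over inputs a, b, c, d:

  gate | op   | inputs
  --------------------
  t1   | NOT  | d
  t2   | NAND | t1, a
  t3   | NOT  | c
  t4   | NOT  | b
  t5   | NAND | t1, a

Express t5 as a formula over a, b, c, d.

NOT d NAND a

t1 = NOT d
t5 = t1 NAND a = NOT d NAND a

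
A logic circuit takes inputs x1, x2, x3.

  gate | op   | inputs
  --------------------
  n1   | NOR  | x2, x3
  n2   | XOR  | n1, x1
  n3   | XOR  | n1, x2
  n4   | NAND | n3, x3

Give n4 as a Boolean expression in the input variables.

n1 = x2 NOR x3
n3 = n1 XOR x2 = (x2 NOR x3) XOR x2
n4 = n3 NAND x3 = ((x2 NOR x3) XOR x2) NAND x3

((x2 NOR x3) XOR x2) NAND x3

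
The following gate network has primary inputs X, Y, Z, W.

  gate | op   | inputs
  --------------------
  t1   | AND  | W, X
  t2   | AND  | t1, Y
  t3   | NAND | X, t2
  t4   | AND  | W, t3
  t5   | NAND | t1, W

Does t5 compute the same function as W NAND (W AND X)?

Yes

t1 = W AND X
t5 = t1 NAND W = (W AND X) NAND W
At X=1, Y=0, Z=0, W=1: circuit gives 0, formula gives 0.
At X=0, Y=0, Z=0, W=0: circuit gives 1, formula gives 1.
Agrees on all 16 inputs.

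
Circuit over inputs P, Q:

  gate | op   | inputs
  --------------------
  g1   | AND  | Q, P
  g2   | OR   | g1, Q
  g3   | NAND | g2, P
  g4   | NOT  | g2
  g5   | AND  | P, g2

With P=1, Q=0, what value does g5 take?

g1 = 0 AND 1 = 0
g2 = 0 OR 0 = 0
g5 = 1 AND 0 = 0

0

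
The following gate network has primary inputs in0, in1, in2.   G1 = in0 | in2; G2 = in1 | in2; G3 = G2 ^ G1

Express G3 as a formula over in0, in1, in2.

(in1 | in2) ^ (in0 | in2)

G1 = in0 | in2
G2 = in1 | in2
G3 = G2 ^ G1 = (in1 | in2) ^ (in0 | in2)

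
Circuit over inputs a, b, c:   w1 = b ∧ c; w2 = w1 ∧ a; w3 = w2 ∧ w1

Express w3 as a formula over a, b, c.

((b ∧ c) ∧ a) ∧ (b ∧ c)

w1 = b ∧ c
w2 = w1 ∧ a = (b ∧ c) ∧ a
w3 = w2 ∧ w1 = ((b ∧ c) ∧ a) ∧ (b ∧ c)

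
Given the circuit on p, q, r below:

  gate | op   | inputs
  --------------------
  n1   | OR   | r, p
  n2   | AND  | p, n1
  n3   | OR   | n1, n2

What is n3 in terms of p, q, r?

n1 = r OR p
n2 = p AND n1 = p AND (r OR p)
n3 = n1 OR n2 = (r OR p) OR (p AND (r OR p))

(r OR p) OR (p AND (r OR p))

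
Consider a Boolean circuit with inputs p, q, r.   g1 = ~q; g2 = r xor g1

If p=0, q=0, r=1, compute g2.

g1 = ~0 = 1
g2 = 1 xor 1 = 0

0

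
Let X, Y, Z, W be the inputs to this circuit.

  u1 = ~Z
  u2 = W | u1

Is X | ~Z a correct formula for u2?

u1 = ~Z
u2 = W | u1 = W | ~Z
At X=0, Y=0, Z=1, W=1: circuit gives 1, formula gives 0.

No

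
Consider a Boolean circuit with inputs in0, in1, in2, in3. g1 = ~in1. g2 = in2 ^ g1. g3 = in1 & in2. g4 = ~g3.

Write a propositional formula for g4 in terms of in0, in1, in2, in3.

g3 = in1 & in2
g4 = ~g3 = ~(in1 & in2)

~(in1 & in2)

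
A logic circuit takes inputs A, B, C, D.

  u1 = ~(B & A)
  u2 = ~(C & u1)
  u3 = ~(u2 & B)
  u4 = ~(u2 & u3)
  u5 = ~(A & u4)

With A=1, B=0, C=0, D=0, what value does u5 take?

u1 = ~(0 & 1) = 1
u2 = ~(0 & 1) = 1
u3 = ~(1 & 0) = 1
u4 = ~(1 & 1) = 0
u5 = ~(1 & 0) = 1

1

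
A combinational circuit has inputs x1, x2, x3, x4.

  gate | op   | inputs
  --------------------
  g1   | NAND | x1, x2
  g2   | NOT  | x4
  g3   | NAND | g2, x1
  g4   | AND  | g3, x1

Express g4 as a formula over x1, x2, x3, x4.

(NOT x4 NAND x1) AND x1

g2 = NOT x4
g3 = g2 NAND x1 = NOT x4 NAND x1
g4 = g3 AND x1 = (NOT x4 NAND x1) AND x1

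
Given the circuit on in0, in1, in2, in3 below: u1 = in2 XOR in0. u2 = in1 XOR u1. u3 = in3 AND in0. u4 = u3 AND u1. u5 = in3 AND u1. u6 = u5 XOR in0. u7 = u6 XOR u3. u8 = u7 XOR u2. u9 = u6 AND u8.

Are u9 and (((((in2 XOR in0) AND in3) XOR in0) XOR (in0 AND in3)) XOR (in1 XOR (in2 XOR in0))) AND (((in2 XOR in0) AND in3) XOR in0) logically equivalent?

Yes

u1 = in2 XOR in0
u2 = in1 XOR u1 = in1 XOR (in2 XOR in0)
u3 = in3 AND in0
u5 = in3 AND u1 = in3 AND (in2 XOR in0)
u6 = u5 XOR in0 = (in3 AND (in2 XOR in0)) XOR in0
u7 = u6 XOR u3 = ((in3 AND (in2 XOR in0)) XOR in0) XOR (in3 AND in0)
u8 = u7 XOR u2 = (((in3 AND (in2 XOR in0)) XOR in0) XOR (in3 AND in0)) XOR (in1 XOR (in2 XOR in0))
u9 = u6 AND u8 = ((in3 AND (in2 XOR in0)) XOR in0) AND ((((in3 AND (in2 XOR in0)) XOR in0) XOR (in3 AND in0)) XOR (in1 XOR (in2 XOR in0)))
At in0=0, in1=0, in2=0, in3=0: circuit gives 0, formula gives 0.
At in0=0, in1=1, in2=1, in3=1: circuit gives 1, formula gives 1.
Agrees on all 16 inputs.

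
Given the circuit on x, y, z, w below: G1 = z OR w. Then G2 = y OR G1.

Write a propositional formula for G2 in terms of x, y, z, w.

G1 = z OR w
G2 = y OR G1 = y OR (z OR w)

y OR (z OR w)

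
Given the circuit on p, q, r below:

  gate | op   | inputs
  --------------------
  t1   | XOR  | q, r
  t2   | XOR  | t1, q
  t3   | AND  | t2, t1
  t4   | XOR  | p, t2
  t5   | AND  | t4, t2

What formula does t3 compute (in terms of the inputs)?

((q XOR r) XOR q) AND (q XOR r)

t1 = q XOR r
t2 = t1 XOR q = (q XOR r) XOR q
t3 = t2 AND t1 = ((q XOR r) XOR q) AND (q XOR r)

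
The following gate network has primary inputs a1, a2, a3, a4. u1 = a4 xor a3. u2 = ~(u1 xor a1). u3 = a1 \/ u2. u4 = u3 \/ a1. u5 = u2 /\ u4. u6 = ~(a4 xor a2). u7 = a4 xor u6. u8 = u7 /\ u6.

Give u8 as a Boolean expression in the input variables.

u6 = ~(a4 xor a2)
u7 = a4 xor u6 = a4 xor (~(a4 xor a2))
u8 = u7 /\ u6 = (a4 xor (~(a4 xor a2))) /\ (~(a4 xor a2))

(a4 xor (~(a4 xor a2))) /\ (~(a4 xor a2))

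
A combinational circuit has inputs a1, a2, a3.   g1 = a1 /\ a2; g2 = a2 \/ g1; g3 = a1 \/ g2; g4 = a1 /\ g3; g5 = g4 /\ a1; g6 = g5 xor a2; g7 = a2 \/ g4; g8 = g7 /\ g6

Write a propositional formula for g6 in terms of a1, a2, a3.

g1 = a1 /\ a2
g2 = a2 \/ g1 = a2 \/ (a1 /\ a2)
g3 = a1 \/ g2 = a1 \/ (a2 \/ (a1 /\ a2))
g4 = a1 /\ g3 = a1 /\ (a1 \/ (a2 \/ (a1 /\ a2)))
g5 = g4 /\ a1 = (a1 /\ (a1 \/ (a2 \/ (a1 /\ a2)))) /\ a1
g6 = g5 xor a2 = ((a1 /\ (a1 \/ (a2 \/ (a1 /\ a2)))) /\ a1) xor a2

((a1 /\ (a1 \/ (a2 \/ (a1 /\ a2)))) /\ a1) xor a2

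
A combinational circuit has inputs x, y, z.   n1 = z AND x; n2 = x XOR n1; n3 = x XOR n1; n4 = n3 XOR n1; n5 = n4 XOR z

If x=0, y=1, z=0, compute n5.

0

n1 = 0 AND 0 = 0
n3 = 0 XOR 0 = 0
n4 = 0 XOR 0 = 0
n5 = 0 XOR 0 = 0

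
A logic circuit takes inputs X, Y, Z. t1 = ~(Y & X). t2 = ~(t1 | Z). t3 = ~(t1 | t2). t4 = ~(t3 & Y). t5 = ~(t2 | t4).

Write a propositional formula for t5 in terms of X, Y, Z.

t1 = ~(Y & X)
t2 = ~(t1 | Z) = ~((~(Y & X)) | Z)
t3 = ~(t1 | t2) = ~((~(Y & X)) | (~((~(Y & X)) | Z)))
t4 = ~(t3 & Y) = ~((~((~(Y & X)) | (~((~(Y & X)) | Z)))) & Y)
t5 = ~(t2 | t4) = ~((~((~(Y & X)) | Z)) | (~((~((~(Y & X)) | (~((~(Y & X)) | Z)))) & Y)))

~((~((~(Y & X)) | Z)) | (~((~((~(Y & X)) | (~((~(Y & X)) | Z)))) & Y)))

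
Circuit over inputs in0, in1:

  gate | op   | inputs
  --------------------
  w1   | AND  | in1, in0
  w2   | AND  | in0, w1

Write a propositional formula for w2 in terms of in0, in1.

in0 AND (in1 AND in0)

w1 = in1 AND in0
w2 = in0 AND w1 = in0 AND (in1 AND in0)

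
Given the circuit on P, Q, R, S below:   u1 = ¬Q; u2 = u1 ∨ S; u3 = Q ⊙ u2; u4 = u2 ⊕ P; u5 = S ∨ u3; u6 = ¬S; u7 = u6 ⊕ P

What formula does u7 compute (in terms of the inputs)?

u6 = ¬S
u7 = u6 ⊕ P = ¬S ⊕ P

¬S ⊕ P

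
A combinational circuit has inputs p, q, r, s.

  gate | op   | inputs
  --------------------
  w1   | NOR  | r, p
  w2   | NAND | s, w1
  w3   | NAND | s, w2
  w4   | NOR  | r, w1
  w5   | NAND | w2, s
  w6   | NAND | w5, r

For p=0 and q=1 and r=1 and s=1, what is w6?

1

w1 = 1 NOR 0 = 0
w2 = 1 NAND 0 = 1
w5 = 1 NAND 1 = 0
w6 = 0 NAND 1 = 1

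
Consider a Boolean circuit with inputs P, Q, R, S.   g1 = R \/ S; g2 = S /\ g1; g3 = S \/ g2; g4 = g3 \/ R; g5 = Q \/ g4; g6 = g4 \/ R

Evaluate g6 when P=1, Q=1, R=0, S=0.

g1 = 0 \/ 0 = 0
g2 = 0 /\ 0 = 0
g3 = 0 \/ 0 = 0
g4 = 0 \/ 0 = 0
g6 = 0 \/ 0 = 0

0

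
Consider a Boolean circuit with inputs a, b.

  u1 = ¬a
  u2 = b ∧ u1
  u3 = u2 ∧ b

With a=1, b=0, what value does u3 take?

u1 = ¬1 = 0
u2 = 0 ∧ 0 = 0
u3 = 0 ∧ 0 = 0

0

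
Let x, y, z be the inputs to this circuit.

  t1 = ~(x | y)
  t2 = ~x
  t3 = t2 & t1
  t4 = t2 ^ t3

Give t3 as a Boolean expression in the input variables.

t1 = ~(x | y)
t2 = ~x
t3 = t2 & t1 = ~x & (~(x | y))

~x & (~(x | y))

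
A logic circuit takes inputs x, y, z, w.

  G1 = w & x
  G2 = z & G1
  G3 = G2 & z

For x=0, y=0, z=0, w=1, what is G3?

G1 = 1 & 0 = 0
G2 = 0 & 0 = 0
G3 = 0 & 0 = 0

0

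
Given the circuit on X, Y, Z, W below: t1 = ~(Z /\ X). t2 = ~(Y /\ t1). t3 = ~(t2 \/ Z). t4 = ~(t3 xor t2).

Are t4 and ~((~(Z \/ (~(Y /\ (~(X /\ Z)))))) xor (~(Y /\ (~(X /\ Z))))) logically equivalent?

Yes

t1 = ~(Z /\ X)
t2 = ~(Y /\ t1) = ~(Y /\ (~(Z /\ X)))
t3 = ~(t2 \/ Z) = ~((~(Y /\ (~(Z /\ X)))) \/ Z)
t4 = ~(t3 xor t2) = ~((~((~(Y /\ (~(Z /\ X)))) \/ Z)) xor (~(Y /\ (~(Z /\ X)))))
At X=0, Y=0, Z=0, W=0: circuit gives 0, formula gives 0.
At X=0, Y=1, Z=1, W=0: circuit gives 1, formula gives 1.
Agrees on all 16 inputs.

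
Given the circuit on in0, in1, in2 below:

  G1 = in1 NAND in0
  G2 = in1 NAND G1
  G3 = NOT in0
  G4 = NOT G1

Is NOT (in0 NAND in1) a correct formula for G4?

G1 = in1 NAND in0
G4 = NOT G1 = NOT (in1 NAND in0)
At in0=0, in1=0, in2=0: circuit gives 0, formula gives 0.
At in0=1, in1=1, in2=0: circuit gives 1, formula gives 1.
Agrees on all 8 inputs.

Yes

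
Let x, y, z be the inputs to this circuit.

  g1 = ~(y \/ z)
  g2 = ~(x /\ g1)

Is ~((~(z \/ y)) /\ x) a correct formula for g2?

g1 = ~(y \/ z)
g2 = ~(x /\ g1) = ~(x /\ (~(y \/ z)))
At x=1, y=0, z=0: circuit gives 0, formula gives 0.
At x=0, y=0, z=0: circuit gives 1, formula gives 1.
Agrees on all 8 inputs.

Yes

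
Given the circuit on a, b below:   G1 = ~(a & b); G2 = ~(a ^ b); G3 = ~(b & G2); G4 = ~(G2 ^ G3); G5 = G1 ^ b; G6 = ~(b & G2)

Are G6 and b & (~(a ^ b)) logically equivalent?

No

G2 = ~(a ^ b)
G6 = ~(b & G2) = ~(b & (~(a ^ b)))
At a=0, b=0: circuit gives 1, formula gives 0.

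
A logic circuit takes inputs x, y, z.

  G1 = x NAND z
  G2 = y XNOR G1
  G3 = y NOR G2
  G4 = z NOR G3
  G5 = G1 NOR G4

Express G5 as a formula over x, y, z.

G1 = x NAND z
G2 = y XNOR G1 = y XNOR (x NAND z)
G3 = y NOR G2 = y NOR (y XNOR (x NAND z))
G4 = z NOR G3 = z NOR (y NOR (y XNOR (x NAND z)))
G5 = G1 NOR G4 = (x NAND z) NOR (z NOR (y NOR (y XNOR (x NAND z))))

(x NAND z) NOR (z NOR (y NOR (y XNOR (x NAND z))))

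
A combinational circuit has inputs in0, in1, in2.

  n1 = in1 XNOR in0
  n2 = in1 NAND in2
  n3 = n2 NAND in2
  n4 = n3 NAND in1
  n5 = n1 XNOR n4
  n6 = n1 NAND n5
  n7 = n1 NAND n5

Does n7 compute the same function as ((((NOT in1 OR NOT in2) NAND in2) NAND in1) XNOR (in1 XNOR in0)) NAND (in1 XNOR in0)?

Yes

n1 = in1 XNOR in0
n2 = in1 NAND in2
n3 = n2 NAND in2 = (in1 NAND in2) NAND in2
n4 = n3 NAND in1 = ((in1 NAND in2) NAND in2) NAND in1
n5 = n1 XNOR n4 = (in1 XNOR in0) XNOR (((in1 NAND in2) NAND in2) NAND in1)
n7 = n1 NAND n5 = (in1 XNOR in0) NAND ((in1 XNOR in0) XNOR (((in1 NAND in2) NAND in2) NAND in1))
At in0=0, in1=0, in2=0: circuit gives 0, formula gives 0.
At in0=0, in1=1, in2=0: circuit gives 1, formula gives 1.
Agrees on all 8 inputs.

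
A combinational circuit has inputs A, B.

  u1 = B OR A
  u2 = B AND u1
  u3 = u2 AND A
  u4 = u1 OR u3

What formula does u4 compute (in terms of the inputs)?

(B OR A) OR ((B AND (B OR A)) AND A)

u1 = B OR A
u2 = B AND u1 = B AND (B OR A)
u3 = u2 AND A = (B AND (B OR A)) AND A
u4 = u1 OR u3 = (B OR A) OR ((B AND (B OR A)) AND A)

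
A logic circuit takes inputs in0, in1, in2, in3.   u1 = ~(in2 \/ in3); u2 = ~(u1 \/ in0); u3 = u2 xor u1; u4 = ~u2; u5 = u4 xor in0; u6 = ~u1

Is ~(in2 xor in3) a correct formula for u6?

No

u1 = ~(in2 \/ in3)
u6 = ~u1 = ~(~(in2 \/ in3))
At in0=0, in1=0, in2=0, in3=0: circuit gives 0, formula gives 1.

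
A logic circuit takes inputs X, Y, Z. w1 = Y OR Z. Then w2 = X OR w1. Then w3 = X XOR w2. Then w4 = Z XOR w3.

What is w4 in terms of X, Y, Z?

w1 = Y OR Z
w2 = X OR w1 = X OR (Y OR Z)
w3 = X XOR w2 = X XOR (X OR (Y OR Z))
w4 = Z XOR w3 = Z XOR (X XOR (X OR (Y OR Z)))

Z XOR (X XOR (X OR (Y OR Z)))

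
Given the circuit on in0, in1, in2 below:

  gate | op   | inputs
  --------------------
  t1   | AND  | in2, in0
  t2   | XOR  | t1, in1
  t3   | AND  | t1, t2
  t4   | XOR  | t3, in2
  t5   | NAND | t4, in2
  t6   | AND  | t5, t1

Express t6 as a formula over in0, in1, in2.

t1 = in2 AND in0
t2 = t1 XOR in1 = (in2 AND in0) XOR in1
t3 = t1 AND t2 = (in2 AND in0) AND ((in2 AND in0) XOR in1)
t4 = t3 XOR in2 = ((in2 AND in0) AND ((in2 AND in0) XOR in1)) XOR in2
t5 = t4 NAND in2 = (((in2 AND in0) AND ((in2 AND in0) XOR in1)) XOR in2) NAND in2
t6 = t5 AND t1 = ((((in2 AND in0) AND ((in2 AND in0) XOR in1)) XOR in2) NAND in2) AND (in2 AND in0)

((((in2 AND in0) AND ((in2 AND in0) XOR in1)) XOR in2) NAND in2) AND (in2 AND in0)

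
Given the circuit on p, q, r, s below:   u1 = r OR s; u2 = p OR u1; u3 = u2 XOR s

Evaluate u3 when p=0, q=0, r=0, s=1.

0

u1 = 0 OR 1 = 1
u2 = 0 OR 1 = 1
u3 = 1 XOR 1 = 0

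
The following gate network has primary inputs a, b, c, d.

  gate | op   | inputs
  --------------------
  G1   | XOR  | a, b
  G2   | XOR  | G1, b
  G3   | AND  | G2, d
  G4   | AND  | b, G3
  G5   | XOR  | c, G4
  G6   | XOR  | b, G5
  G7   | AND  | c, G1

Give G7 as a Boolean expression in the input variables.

c AND (a XOR b)

G1 = a XOR b
G7 = c AND G1 = c AND (a XOR b)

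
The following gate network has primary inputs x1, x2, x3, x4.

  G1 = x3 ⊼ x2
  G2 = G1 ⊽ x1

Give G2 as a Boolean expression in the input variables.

G1 = x3 ⊼ x2
G2 = G1 ⊽ x1 = (x3 ⊼ x2) ⊽ x1

(x3 ⊼ x2) ⊽ x1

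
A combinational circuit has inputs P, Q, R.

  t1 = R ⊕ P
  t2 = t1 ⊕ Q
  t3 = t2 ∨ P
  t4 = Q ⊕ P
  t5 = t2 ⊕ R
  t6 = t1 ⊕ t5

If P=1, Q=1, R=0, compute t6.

t1 = 0 ⊕ 1 = 1
t2 = 1 ⊕ 1 = 0
t5 = 0 ⊕ 0 = 0
t6 = 1 ⊕ 0 = 1

1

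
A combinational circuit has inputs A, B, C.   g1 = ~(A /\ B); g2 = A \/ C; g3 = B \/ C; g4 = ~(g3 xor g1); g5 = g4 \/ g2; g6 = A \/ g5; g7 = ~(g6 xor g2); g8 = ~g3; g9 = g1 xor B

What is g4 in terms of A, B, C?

g1 = ~(A /\ B)
g3 = B \/ C
g4 = ~(g3 xor g1) = ~((B \/ C) xor (~(A /\ B)))

~((B \/ C) xor (~(A /\ B)))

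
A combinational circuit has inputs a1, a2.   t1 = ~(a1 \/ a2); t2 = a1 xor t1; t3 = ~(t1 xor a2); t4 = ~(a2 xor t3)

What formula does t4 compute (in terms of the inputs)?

~(a2 xor (~((~(a1 \/ a2)) xor a2)))

t1 = ~(a1 \/ a2)
t3 = ~(t1 xor a2) = ~((~(a1 \/ a2)) xor a2)
t4 = ~(a2 xor t3) = ~(a2 xor (~((~(a1 \/ a2)) xor a2)))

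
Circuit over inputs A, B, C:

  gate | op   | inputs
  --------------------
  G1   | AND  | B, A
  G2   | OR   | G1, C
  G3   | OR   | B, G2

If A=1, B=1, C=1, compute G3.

G1 = 1 AND 1 = 1
G2 = 1 OR 1 = 1
G3 = 1 OR 1 = 1

1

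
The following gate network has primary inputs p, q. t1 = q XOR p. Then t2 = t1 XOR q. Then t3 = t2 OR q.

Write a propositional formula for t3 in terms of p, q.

t1 = q XOR p
t2 = t1 XOR q = (q XOR p) XOR q
t3 = t2 OR q = ((q XOR p) XOR q) OR q

((q XOR p) XOR q) OR q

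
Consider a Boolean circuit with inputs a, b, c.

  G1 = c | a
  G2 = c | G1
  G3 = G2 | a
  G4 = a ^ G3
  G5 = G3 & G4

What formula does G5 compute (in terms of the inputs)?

G1 = c | a
G2 = c | G1 = c | (c | a)
G3 = G2 | a = (c | (c | a)) | a
G4 = a ^ G3 = a ^ ((c | (c | a)) | a)
G5 = G3 & G4 = ((c | (c | a)) | a) & (a ^ ((c | (c | a)) | a))

((c | (c | a)) | a) & (a ^ ((c | (c | a)) | a))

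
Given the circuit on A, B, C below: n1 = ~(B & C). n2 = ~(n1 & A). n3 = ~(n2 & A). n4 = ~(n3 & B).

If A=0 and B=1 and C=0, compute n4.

n1 = ~(1 & 0) = 1
n2 = ~(1 & 0) = 1
n3 = ~(1 & 0) = 1
n4 = ~(1 & 1) = 0

0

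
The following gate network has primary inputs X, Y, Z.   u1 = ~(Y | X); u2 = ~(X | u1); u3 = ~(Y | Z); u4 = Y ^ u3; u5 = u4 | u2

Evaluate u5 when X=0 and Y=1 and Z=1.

1

u1 = ~(1 | 0) = 0
u2 = ~(0 | 0) = 1
u3 = ~(1 | 1) = 0
u4 = 1 ^ 0 = 1
u5 = 1 | 1 = 1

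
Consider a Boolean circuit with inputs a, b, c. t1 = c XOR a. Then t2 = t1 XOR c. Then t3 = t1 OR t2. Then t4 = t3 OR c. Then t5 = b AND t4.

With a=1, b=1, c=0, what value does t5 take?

t1 = 0 XOR 1 = 1
t2 = 1 XOR 0 = 1
t3 = 1 OR 1 = 1
t4 = 1 OR 0 = 1
t5 = 1 AND 1 = 1

1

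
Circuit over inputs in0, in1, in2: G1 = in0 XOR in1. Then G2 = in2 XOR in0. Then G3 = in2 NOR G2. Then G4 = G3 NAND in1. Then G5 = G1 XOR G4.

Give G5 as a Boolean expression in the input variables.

(in0 XOR in1) XOR ((in2 NOR (in2 XOR in0)) NAND in1)

G1 = in0 XOR in1
G2 = in2 XOR in0
G3 = in2 NOR G2 = in2 NOR (in2 XOR in0)
G4 = G3 NAND in1 = (in2 NOR (in2 XOR in0)) NAND in1
G5 = G1 XOR G4 = (in0 XOR in1) XOR ((in2 NOR (in2 XOR in0)) NAND in1)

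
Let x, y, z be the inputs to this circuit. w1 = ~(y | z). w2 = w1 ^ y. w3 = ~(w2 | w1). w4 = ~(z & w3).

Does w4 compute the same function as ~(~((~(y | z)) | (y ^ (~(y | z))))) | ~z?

Yes

w1 = ~(y | z)
w2 = w1 ^ y = (~(y | z)) ^ y
w3 = ~(w2 | w1) = ~(((~(y | z)) ^ y) | (~(y | z)))
w4 = ~(z & w3) = ~(z & (~(((~(y | z)) ^ y) | (~(y | z)))))
At x=0, y=0, z=1: circuit gives 0, formula gives 0.
At x=0, y=0, z=0: circuit gives 1, formula gives 1.
Agrees on all 8 inputs.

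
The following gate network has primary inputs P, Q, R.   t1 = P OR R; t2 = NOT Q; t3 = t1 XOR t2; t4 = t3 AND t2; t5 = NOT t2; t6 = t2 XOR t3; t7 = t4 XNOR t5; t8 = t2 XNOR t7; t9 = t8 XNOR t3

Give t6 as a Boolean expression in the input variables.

t1 = P OR R
t2 = NOT Q
t3 = t1 XOR t2 = (P OR R) XOR NOT Q
t6 = t2 XOR t3 = NOT Q XOR ((P OR R) XOR NOT Q)

NOT Q XOR ((P OR R) XOR NOT Q)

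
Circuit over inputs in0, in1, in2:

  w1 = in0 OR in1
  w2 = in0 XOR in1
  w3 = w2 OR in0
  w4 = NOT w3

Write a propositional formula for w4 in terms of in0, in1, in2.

NOT ((in0 XOR in1) OR in0)

w2 = in0 XOR in1
w3 = w2 OR in0 = (in0 XOR in1) OR in0
w4 = NOT w3 = NOT ((in0 XOR in1) OR in0)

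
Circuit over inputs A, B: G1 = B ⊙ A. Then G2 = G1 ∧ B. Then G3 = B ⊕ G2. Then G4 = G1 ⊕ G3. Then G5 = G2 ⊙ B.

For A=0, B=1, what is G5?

0

G1 = 1 ⊙ 0 = 0
G2 = 0 ∧ 1 = 0
G5 = 0 ⊙ 1 = 0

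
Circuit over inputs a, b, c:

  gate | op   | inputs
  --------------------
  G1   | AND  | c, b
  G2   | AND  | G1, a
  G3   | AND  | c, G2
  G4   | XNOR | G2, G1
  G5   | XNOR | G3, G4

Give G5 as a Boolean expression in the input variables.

(c AND ((c AND b) AND a)) XNOR (((c AND b) AND a) XNOR (c AND b))

G1 = c AND b
G2 = G1 AND a = (c AND b) AND a
G3 = c AND G2 = c AND ((c AND b) AND a)
G4 = G2 XNOR G1 = ((c AND b) AND a) XNOR (c AND b)
G5 = G3 XNOR G4 = (c AND ((c AND b) AND a)) XNOR (((c AND b) AND a) XNOR (c AND b))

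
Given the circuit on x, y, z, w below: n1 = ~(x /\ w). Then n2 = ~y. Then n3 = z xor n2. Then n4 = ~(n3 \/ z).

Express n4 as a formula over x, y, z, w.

~((z xor ~y) \/ z)

n2 = ~y
n3 = z xor n2 = z xor ~y
n4 = ~(n3 \/ z) = ~((z xor ~y) \/ z)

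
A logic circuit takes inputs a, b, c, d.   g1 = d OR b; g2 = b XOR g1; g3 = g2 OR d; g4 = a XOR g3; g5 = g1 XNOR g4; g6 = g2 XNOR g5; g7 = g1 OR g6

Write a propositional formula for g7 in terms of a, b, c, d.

(d OR b) OR ((b XOR (d OR b)) XNOR ((d OR b) XNOR (a XOR ((b XOR (d OR b)) OR d))))

g1 = d OR b
g2 = b XOR g1 = b XOR (d OR b)
g3 = g2 OR d = (b XOR (d OR b)) OR d
g4 = a XOR g3 = a XOR ((b XOR (d OR b)) OR d)
g5 = g1 XNOR g4 = (d OR b) XNOR (a XOR ((b XOR (d OR b)) OR d))
g6 = g2 XNOR g5 = (b XOR (d OR b)) XNOR ((d OR b) XNOR (a XOR ((b XOR (d OR b)) OR d)))
g7 = g1 OR g6 = (d OR b) OR ((b XOR (d OR b)) XNOR ((d OR b) XNOR (a XOR ((b XOR (d OR b)) OR d))))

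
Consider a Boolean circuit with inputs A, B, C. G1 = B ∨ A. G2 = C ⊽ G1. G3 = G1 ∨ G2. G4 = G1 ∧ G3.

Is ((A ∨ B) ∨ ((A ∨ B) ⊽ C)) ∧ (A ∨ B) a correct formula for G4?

G1 = B ∨ A
G2 = C ⊽ G1 = C ⊽ (B ∨ A)
G3 = G1 ∨ G2 = (B ∨ A) ∨ (C ⊽ (B ∨ A))
G4 = G1 ∧ G3 = (B ∨ A) ∧ ((B ∨ A) ∨ (C ⊽ (B ∨ A)))
At A=0, B=0, C=0: circuit gives 0, formula gives 0.
At A=0, B=1, C=0: circuit gives 1, formula gives 1.
Agrees on all 8 inputs.

Yes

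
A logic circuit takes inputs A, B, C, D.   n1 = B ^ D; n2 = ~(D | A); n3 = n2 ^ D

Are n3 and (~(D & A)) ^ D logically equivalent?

n2 = ~(D | A)
n3 = n2 ^ D = (~(D | A)) ^ D
At A=0, B=0, C=0, D=1: circuit gives 1, formula gives 0.

No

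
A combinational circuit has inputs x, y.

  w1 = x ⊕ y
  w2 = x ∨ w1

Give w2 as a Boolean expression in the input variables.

x ∨ (x ⊕ y)

w1 = x ⊕ y
w2 = x ∨ w1 = x ∨ (x ⊕ y)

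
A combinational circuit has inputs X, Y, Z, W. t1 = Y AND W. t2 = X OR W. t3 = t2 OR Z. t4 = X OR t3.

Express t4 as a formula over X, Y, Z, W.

t2 = X OR W
t3 = t2 OR Z = (X OR W) OR Z
t4 = X OR t3 = X OR ((X OR W) OR Z)

X OR ((X OR W) OR Z)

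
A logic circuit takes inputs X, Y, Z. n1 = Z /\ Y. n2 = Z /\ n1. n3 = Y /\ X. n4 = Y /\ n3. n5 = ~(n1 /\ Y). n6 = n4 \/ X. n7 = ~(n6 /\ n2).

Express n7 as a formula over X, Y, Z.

~(((Y /\ (Y /\ X)) \/ X) /\ (Z /\ (Z /\ Y)))

n1 = Z /\ Y
n2 = Z /\ n1 = Z /\ (Z /\ Y)
n3 = Y /\ X
n4 = Y /\ n3 = Y /\ (Y /\ X)
n6 = n4 \/ X = (Y /\ (Y /\ X)) \/ X
n7 = ~(n6 /\ n2) = ~(((Y /\ (Y /\ X)) \/ X) /\ (Z /\ (Z /\ Y)))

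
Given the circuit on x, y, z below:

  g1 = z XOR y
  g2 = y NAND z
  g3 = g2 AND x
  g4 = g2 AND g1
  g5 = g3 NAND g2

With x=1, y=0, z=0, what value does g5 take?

g2 = 0 NAND 0 = 1
g3 = 1 AND 1 = 1
g5 = 1 NAND 1 = 0

0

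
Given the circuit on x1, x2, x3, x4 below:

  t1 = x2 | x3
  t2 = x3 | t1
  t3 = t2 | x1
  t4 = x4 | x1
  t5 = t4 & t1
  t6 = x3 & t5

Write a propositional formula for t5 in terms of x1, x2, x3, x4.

(x4 | x1) & (x2 | x3)

t1 = x2 | x3
t4 = x4 | x1
t5 = t4 & t1 = (x4 | x1) & (x2 | x3)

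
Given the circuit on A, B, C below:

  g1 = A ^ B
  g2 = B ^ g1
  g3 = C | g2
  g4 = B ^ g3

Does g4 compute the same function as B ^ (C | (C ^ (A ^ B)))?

g1 = A ^ B
g2 = B ^ g1 = B ^ (A ^ B)
g3 = C | g2 = C | (B ^ (A ^ B))
g4 = B ^ g3 = B ^ (C | (B ^ (A ^ B)))
At A=0, B=1, C=0: circuit gives 1, formula gives 0.

No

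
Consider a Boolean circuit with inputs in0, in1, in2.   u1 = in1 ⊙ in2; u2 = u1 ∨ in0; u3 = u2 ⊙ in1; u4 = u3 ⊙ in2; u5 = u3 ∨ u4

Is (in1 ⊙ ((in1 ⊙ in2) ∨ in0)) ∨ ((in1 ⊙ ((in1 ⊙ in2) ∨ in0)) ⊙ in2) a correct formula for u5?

u1 = in1 ⊙ in2
u2 = u1 ∨ in0 = (in1 ⊙ in2) ∨ in0
u3 = u2 ⊙ in1 = ((in1 ⊙ in2) ∨ in0) ⊙ in1
u4 = u3 ⊙ in2 = (((in1 ⊙ in2) ∨ in0) ⊙ in1) ⊙ in2
u5 = u3 ∨ u4 = (((in1 ⊙ in2) ∨ in0) ⊙ in1) ∨ ((((in1 ⊙ in2) ∨ in0) ⊙ in1) ⊙ in2)
At in0=1, in1=0, in2=1: circuit gives 0, formula gives 0.
At in0=0, in1=0, in2=0: circuit gives 1, formula gives 1.
Agrees on all 8 inputs.

Yes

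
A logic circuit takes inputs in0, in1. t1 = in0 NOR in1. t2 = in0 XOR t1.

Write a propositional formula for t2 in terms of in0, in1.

t1 = in0 NOR in1
t2 = in0 XOR t1 = in0 XOR (in0 NOR in1)

in0 XOR (in0 NOR in1)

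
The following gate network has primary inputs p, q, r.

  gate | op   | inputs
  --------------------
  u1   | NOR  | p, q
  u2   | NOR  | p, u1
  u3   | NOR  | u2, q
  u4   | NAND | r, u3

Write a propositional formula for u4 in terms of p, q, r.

u1 = p NOR q
u2 = p NOR u1 = p NOR (p NOR q)
u3 = u2 NOR q = (p NOR (p NOR q)) NOR q
u4 = r NAND u3 = r NAND ((p NOR (p NOR q)) NOR q)

r NAND ((p NOR (p NOR q)) NOR q)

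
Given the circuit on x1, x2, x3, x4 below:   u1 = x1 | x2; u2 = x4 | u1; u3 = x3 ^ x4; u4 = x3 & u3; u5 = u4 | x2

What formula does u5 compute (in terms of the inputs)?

(x3 & (x3 ^ x4)) | x2

u3 = x3 ^ x4
u4 = x3 & u3 = x3 & (x3 ^ x4)
u5 = u4 | x2 = (x3 & (x3 ^ x4)) | x2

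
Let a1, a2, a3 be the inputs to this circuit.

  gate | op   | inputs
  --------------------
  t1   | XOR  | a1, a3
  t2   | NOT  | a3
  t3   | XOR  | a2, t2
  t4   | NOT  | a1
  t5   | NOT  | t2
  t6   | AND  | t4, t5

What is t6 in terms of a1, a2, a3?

NOT a1 AND NOT NOT a3

t2 = NOT a3
t4 = NOT a1
t5 = NOT t2 = NOT NOT a3
t6 = t4 AND t5 = NOT a1 AND NOT NOT a3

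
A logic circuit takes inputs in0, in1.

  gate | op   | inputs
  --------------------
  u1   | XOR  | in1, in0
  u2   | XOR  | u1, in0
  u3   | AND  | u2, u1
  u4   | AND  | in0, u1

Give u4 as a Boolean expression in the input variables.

in0 AND (in1 XOR in0)

u1 = in1 XOR in0
u4 = in0 AND u1 = in0 AND (in1 XOR in0)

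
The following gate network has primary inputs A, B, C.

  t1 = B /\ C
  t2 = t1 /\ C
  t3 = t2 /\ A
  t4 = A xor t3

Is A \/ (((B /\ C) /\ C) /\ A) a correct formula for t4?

t1 = B /\ C
t2 = t1 /\ C = (B /\ C) /\ C
t3 = t2 /\ A = ((B /\ C) /\ C) /\ A
t4 = A xor t3 = A xor (((B /\ C) /\ C) /\ A)
At A=1, B=1, C=1: circuit gives 0, formula gives 1.

No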